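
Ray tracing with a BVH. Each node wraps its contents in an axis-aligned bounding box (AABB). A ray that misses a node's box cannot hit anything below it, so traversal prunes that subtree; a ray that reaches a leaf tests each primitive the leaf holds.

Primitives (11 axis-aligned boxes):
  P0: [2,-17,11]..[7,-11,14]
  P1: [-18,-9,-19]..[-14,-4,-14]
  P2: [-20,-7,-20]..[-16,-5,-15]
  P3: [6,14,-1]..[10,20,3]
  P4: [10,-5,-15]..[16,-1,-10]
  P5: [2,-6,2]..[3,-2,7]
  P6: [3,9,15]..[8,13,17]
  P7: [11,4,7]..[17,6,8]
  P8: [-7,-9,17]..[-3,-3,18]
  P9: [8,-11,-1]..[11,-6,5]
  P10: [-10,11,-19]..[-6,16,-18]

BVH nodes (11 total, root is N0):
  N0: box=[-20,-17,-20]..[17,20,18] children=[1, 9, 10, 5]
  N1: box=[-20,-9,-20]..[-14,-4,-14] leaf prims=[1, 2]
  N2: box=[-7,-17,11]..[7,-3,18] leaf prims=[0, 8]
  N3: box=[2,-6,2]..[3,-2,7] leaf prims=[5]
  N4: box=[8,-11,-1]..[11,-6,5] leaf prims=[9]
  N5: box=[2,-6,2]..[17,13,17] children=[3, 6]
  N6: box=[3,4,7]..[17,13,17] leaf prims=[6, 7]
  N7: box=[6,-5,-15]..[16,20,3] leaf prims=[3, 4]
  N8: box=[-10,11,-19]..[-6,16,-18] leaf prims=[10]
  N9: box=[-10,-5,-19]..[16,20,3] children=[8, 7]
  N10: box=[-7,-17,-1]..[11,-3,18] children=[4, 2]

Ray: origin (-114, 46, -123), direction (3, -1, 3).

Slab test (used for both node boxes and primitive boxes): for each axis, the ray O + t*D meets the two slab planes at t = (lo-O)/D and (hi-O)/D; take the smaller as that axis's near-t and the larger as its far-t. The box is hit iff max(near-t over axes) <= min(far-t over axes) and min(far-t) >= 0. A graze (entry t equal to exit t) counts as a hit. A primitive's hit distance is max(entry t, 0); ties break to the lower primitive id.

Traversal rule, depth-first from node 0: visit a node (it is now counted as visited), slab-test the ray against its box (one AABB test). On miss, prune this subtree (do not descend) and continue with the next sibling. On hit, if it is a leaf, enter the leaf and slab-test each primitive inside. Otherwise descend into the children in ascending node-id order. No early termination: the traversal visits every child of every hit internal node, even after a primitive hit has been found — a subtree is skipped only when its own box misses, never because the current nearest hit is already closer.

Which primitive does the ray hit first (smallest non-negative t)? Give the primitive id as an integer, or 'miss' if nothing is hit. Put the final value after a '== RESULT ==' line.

Walk:
N0 x:[94/3,131/3] y:[26,63] z:[103/3,47] -> hit [103/3,131/3], descend [1, 5, 9, 10]
  N1 x:[94/3,100/3] y:[50,55] z:[103/3,109/3] -> miss, prune
  N5 x:[116/3,131/3] y:[33,52] z:[125/3,140/3] -> hit [125/3,131/3], descend [3, 6]
    N3 x:[116/3,39] y:[48,52] z:[125/3,130/3] -> miss, prune
    N6 x:[39,131/3] y:[33,42] z:[130/3,140/3] -> miss, prune
  N9 x:[104/3,130/3] y:[26,51] z:[104/3,42] -> hit [104/3,42], descend [7, 8]
    N7 x:[40,130/3] y:[26,51] z:[36,42] -> hit [40,42] leaf, test {P3(miss), P4(miss)}
    N8 x:[104/3,36] y:[30,35] z:[104/3,35] -> hit [104/3,35] leaf, test {P10@t=104/3}
  N10 x:[107/3,125/3] y:[49,63] z:[122/3,47] -> miss, prune

Summary -> nodes [0, 1, 5, 3, 6, 9, 7, 8, 10]; box-tests=9; leaf-entries=2; first=P10

== RESULT ==
10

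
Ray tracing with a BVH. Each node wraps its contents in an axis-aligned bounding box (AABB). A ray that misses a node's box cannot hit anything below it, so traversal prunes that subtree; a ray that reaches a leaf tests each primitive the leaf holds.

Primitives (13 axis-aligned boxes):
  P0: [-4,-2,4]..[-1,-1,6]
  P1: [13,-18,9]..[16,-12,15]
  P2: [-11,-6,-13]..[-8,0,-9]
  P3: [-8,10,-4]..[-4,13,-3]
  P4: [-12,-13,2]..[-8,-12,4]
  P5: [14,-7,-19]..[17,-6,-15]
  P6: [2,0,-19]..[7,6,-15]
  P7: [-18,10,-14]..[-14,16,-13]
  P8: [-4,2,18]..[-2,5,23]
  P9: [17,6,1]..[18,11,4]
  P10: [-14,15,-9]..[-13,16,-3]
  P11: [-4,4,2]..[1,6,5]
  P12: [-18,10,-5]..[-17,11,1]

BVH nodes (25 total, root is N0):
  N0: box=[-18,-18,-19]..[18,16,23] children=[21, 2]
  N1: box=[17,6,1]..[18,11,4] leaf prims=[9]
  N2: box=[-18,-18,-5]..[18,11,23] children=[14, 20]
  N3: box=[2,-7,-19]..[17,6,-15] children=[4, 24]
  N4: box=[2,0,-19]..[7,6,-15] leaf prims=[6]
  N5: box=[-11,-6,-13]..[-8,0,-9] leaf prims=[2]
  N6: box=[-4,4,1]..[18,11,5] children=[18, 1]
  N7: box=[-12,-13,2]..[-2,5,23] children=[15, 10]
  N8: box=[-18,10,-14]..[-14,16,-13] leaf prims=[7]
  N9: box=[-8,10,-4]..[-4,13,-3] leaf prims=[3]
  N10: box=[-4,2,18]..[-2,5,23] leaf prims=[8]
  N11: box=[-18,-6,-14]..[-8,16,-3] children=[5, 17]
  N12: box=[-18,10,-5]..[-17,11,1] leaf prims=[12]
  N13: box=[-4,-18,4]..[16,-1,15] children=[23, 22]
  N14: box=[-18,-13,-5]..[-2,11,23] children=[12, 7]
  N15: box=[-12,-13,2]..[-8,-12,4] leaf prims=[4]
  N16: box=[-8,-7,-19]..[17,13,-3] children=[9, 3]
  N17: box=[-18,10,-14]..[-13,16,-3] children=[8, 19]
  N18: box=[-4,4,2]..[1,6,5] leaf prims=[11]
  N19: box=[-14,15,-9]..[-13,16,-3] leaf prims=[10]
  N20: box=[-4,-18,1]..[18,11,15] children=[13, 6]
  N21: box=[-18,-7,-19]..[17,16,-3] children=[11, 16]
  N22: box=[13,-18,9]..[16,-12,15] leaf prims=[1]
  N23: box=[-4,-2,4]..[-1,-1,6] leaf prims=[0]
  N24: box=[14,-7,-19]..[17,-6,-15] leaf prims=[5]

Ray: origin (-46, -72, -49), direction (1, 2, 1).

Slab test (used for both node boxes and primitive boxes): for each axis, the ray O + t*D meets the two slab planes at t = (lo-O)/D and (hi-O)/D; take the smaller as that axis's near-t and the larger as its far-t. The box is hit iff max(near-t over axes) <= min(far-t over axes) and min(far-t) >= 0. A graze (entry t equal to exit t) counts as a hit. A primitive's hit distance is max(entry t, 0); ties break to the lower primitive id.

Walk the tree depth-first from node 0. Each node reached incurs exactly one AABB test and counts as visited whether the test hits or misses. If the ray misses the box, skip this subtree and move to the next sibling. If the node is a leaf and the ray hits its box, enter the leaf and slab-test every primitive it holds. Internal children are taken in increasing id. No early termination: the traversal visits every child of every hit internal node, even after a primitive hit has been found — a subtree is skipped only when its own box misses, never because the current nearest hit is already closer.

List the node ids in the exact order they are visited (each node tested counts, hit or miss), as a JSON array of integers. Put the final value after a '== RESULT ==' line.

Walk:
N0 x:[28,64] y:[27,44] z:[30,72] -> hit [30,44], descend [2, 21]
  N2 x:[28,64] y:[27,83/2] z:[44,72] -> miss, prune
  N21 x:[28,63] y:[65/2,44] z:[30,46] -> hit [65/2,44], descend [11, 16]
    N11 x:[28,38] y:[33,44] z:[35,46] -> hit [35,38], descend [5, 17]
      N5 x:[35,38] y:[33,36] z:[36,40] -> hit [36,36] leaf, test {P2@t=36}
      N17 x:[28,33] y:[41,44] z:[35,46] -> miss, prune
    N16 x:[38,63] y:[65/2,85/2] z:[30,46] -> hit [38,85/2], descend [3, 9]
      N3 x:[48,63] y:[65/2,39] z:[30,34] -> miss, prune
      N9 x:[38,42] y:[41,85/2] z:[45,46] -> miss, prune

9 AABB tests over nodes [0, 2, 21, 11, 5, 17, 16, 3, 9]; 1 leaf entered; closest P2.

== RESULT ==
[0, 2, 21, 11, 5, 17, 16, 3, 9]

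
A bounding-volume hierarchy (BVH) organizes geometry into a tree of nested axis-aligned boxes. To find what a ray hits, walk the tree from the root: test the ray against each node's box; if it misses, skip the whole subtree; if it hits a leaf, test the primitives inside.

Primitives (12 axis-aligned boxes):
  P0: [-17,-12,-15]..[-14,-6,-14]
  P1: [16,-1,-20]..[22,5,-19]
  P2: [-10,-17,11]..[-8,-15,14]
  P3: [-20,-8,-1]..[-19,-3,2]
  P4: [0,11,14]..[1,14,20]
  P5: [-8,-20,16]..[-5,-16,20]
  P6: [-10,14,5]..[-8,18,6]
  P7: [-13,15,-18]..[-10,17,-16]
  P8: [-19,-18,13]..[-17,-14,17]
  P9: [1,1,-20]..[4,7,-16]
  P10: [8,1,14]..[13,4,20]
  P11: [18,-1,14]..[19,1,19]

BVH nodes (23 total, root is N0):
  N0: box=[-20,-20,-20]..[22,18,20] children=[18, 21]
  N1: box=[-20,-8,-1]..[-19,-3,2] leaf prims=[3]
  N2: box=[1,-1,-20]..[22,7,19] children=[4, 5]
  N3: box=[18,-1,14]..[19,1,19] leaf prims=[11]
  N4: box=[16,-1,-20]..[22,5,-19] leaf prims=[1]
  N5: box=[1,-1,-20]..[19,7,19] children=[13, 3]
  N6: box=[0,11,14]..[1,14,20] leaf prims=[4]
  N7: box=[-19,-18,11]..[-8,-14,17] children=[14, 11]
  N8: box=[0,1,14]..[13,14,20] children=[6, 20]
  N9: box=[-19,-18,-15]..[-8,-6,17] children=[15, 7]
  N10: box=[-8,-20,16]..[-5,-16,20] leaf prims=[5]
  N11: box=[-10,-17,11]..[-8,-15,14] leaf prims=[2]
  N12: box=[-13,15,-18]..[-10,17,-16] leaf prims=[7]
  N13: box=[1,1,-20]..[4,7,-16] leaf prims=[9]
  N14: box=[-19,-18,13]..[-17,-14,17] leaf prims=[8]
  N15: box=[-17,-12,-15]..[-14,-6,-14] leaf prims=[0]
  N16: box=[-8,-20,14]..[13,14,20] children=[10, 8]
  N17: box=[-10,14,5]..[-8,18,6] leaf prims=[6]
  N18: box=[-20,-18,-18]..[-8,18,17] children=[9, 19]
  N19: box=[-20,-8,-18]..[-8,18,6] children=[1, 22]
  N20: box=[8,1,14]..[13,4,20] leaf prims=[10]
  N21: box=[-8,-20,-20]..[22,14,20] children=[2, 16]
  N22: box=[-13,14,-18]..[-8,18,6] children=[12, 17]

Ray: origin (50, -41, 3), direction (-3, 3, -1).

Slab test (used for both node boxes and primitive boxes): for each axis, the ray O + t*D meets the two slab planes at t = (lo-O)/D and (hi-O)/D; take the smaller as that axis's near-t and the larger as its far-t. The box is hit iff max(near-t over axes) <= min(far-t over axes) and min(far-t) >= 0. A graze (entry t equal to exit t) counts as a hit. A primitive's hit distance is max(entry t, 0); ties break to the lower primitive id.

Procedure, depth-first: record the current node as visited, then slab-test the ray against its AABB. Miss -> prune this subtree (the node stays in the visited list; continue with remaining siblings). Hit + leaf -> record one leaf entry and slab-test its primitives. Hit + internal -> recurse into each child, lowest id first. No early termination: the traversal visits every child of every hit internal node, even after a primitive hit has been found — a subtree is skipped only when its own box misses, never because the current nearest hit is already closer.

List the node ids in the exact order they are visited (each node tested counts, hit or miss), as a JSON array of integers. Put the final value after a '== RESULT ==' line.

Traverse from the root:
N0 x:[28/3,70/3] y:[7,59/3] z:[-17,23] -> hit [28/3,59/3], descend [18, 21]
  N18 x:[58/3,70/3] y:[23/3,59/3] z:[-14,21] -> hit [58/3,59/3], descend [9, 19]
    N9 x:[58/3,23] y:[23/3,35/3] z:[-14,18] -> miss, prune
    N19 x:[58/3,70/3] y:[11,59/3] z:[-3,21] -> hit [58/3,59/3], descend [1, 22]
      N1 x:[23,70/3] y:[11,38/3] z:[1,4] -> miss, prune
      N22 x:[58/3,21] y:[55/3,59/3] z:[-3,21] -> hit [58/3,59/3], descend [12, 17]
        N12 x:[20,21] y:[56/3,58/3] z:[19,21] -> miss, prune
        N17 x:[58/3,20] y:[55/3,59/3] z:[-3,-2] -> miss, prune
  N21 x:[28/3,58/3] y:[7,55/3] z:[-17,23] -> hit [28/3,55/3], descend [2, 16]
    N2 x:[28/3,49/3] y:[40/3,16] z:[-16,23] -> hit [40/3,16], descend [4, 5]
      N4 x:[28/3,34/3] y:[40/3,46/3] z:[22,23] -> miss, prune
      N5 x:[31/3,49/3] y:[40/3,16] z:[-16,23] -> hit [40/3,16], descend [3, 13]
        N3 x:[31/3,32/3] y:[40/3,14] z:[-16,-11] -> miss, prune
        N13 x:[46/3,49/3] y:[14,16] z:[19,23] -> miss, prune
    N16 x:[37/3,58/3] y:[7,55/3] z:[-17,-11] -> miss, prune

15 AABB tests over nodes [0, 18, 9, 19, 1, 22, 12, 17, 21, 2, 4, 5, 3, 13, 16]; 0 leaves entered; closest miss.

== RESULT ==
[0, 18, 9, 19, 1, 22, 12, 17, 21, 2, 4, 5, 3, 13, 16]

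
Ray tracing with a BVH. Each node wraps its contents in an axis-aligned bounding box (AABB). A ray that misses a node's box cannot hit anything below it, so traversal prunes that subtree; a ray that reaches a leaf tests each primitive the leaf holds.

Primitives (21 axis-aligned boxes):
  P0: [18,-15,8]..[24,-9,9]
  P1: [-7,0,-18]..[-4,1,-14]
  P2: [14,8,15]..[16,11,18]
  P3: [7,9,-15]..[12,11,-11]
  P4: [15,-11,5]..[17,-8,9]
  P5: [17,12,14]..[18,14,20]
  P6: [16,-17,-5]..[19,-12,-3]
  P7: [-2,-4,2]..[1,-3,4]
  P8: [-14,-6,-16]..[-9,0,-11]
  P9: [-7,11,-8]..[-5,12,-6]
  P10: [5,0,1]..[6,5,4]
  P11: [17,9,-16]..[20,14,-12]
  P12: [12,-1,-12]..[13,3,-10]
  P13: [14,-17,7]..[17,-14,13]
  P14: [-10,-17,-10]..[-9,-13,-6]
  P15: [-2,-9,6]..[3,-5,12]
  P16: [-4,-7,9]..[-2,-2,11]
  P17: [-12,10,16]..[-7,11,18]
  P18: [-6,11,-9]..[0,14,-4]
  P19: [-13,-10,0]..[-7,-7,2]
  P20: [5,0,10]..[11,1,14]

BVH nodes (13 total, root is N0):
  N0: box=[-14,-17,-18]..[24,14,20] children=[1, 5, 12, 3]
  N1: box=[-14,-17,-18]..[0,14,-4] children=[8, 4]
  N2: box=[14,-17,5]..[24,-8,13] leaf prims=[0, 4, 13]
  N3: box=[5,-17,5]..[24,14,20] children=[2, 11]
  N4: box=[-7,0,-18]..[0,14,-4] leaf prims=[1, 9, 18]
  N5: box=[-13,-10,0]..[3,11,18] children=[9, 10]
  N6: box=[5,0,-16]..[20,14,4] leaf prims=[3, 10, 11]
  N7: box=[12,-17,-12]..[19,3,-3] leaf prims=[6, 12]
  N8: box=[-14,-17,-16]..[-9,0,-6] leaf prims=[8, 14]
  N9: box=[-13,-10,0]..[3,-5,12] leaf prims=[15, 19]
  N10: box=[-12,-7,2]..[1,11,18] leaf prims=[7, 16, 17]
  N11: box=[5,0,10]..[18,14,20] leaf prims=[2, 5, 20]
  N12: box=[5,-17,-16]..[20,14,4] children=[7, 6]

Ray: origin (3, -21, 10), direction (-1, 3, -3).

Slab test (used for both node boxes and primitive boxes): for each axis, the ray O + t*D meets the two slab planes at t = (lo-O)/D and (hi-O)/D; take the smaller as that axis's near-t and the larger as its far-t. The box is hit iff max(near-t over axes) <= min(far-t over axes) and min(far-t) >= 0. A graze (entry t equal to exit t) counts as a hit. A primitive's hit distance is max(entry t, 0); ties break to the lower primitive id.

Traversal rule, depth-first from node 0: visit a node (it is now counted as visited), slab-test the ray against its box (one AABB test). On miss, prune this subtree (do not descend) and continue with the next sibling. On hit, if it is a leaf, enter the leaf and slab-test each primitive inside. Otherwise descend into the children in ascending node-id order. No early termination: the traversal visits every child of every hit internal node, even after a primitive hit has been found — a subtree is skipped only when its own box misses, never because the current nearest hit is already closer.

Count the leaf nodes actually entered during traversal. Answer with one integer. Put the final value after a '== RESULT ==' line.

Traverse from the root:
N0 x:[-21,17] y:[4/3,35/3] z:[-10/3,28/3] -> hit [4/3,28/3], descend [1, 3, 5, 12]
  N1 x:[3,17] y:[4/3,35/3] z:[14/3,28/3] -> hit [14/3,28/3], descend [4, 8]
    N4 x:[3,10] y:[7,35/3] z:[14/3,28/3] -> hit [7,28/3] leaf, test {P1(miss), P9(miss), P18(miss)}
    N8 x:[12,17] y:[4/3,7] z:[16/3,26/3] -> miss, prune
  N3 x:[-21,-2] y:[4/3,35/3] z:[-10/3,5/3] -> miss, prune
  N5 x:[0,16] y:[11/3,32/3] z:[-8/3,10/3] -> miss, prune
  N12 x:[-17,-2] y:[4/3,35/3] z:[2,26/3] -> miss, prune

7 AABB tests over nodes [0, 1, 4, 8, 3, 5, 12]; 1 leaf entered; closest miss.

== RESULT ==
1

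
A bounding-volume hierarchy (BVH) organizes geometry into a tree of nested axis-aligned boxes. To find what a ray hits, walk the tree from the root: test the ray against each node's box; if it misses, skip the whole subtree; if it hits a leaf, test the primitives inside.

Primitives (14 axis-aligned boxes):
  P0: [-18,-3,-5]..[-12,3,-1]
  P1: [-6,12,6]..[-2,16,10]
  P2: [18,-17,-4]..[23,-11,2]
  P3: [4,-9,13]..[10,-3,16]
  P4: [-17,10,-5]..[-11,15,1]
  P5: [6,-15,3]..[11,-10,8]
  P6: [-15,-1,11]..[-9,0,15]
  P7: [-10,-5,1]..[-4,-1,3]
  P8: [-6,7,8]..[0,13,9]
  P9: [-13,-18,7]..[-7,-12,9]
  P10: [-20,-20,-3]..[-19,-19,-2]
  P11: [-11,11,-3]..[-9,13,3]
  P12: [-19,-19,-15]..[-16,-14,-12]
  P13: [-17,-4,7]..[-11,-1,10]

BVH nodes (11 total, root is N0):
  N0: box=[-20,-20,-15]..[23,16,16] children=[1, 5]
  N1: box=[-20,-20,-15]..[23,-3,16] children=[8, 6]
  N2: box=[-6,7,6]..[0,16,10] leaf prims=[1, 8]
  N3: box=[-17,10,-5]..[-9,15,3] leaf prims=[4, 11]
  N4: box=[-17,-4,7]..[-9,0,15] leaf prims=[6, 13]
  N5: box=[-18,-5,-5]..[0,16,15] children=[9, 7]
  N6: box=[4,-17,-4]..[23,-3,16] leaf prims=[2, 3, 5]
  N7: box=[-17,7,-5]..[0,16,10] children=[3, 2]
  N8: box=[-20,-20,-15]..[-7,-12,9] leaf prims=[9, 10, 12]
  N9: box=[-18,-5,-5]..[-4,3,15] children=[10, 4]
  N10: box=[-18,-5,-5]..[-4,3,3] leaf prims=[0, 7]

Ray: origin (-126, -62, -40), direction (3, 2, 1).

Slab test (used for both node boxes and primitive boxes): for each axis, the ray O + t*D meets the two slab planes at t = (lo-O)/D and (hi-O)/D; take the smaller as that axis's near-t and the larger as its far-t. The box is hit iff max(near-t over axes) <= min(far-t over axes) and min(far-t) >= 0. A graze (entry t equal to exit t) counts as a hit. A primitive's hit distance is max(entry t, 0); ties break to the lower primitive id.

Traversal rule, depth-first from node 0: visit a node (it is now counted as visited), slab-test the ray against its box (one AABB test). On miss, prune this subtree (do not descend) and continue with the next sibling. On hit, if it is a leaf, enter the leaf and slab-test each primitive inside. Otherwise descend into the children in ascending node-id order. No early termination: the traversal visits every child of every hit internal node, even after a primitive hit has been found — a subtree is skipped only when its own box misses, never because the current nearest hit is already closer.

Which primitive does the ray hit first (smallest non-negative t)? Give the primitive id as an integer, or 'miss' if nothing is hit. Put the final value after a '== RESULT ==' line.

Traverse from the root:
N0 x:[106/3,149/3] y:[21,39] z:[25,56] -> hit [106/3,39], descend [1, 5]
  N1 x:[106/3,149/3] y:[21,59/2] z:[25,56] -> miss, prune
  N5 x:[36,42] y:[57/2,39] z:[35,55] -> hit [36,39], descend [7, 9]
    N7 x:[109/3,42] y:[69/2,39] z:[35,50] -> hit [109/3,39], descend [2, 3]
      N2 x:[40,42] y:[69/2,39] z:[46,50] -> miss, prune
      N3 x:[109/3,39] y:[36,77/2] z:[35,43] -> hit [109/3,77/2] leaf, test {P4@t=109/3, P11(miss)}
    N9 x:[36,122/3] y:[57/2,65/2] z:[35,55] -> miss, prune

order=[0, 1, 5, 7, 2, 3, 9]  |boxes|=7  |leaves|=1  hit=P4

== RESULT ==
4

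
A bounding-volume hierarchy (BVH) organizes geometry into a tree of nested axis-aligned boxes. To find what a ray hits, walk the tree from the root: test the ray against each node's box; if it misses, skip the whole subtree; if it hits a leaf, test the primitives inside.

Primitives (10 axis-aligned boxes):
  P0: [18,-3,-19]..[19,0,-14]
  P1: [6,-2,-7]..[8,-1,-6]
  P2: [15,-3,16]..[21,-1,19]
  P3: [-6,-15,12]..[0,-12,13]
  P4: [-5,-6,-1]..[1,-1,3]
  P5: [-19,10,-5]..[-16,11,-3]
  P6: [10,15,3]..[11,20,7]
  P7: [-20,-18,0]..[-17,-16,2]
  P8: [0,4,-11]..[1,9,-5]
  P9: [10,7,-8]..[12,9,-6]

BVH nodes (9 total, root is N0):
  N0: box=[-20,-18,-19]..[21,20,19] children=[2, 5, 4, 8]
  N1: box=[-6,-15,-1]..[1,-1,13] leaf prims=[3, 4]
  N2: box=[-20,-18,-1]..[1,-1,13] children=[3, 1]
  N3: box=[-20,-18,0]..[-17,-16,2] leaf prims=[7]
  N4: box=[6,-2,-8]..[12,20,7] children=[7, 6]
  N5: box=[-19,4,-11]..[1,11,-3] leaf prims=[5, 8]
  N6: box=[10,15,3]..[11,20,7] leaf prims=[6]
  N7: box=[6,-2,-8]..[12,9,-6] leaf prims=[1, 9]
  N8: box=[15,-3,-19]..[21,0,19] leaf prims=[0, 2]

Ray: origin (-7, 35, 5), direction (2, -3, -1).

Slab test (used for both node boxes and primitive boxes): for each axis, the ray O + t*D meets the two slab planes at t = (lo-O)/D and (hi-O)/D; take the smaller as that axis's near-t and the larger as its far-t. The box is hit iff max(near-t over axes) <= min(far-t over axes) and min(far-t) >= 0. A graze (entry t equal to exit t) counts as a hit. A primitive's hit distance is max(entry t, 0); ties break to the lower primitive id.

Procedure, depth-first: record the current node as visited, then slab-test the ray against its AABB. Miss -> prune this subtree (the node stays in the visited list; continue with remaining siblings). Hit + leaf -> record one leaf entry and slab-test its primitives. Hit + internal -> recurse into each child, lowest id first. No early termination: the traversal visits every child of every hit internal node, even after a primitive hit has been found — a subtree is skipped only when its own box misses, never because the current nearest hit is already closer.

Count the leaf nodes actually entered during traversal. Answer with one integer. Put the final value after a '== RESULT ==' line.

Walk:
N0 x:[-13/2,14] y:[5,53/3] z:[-14,24] -> hit [5,14], descend [2, 4, 5, 8]
  N2 x:[-13/2,4] y:[12,53/3] z:[-8,6] -> miss, prune
  N4 x:[13/2,19/2] y:[5,37/3] z:[-2,13] -> hit [13/2,19/2], descend [6, 7]
    N6 x:[17/2,9] y:[5,20/3] z:[-2,2] -> miss, prune
    N7 x:[13/2,19/2] y:[26/3,37/3] z:[11,13] -> miss, prune
  N5 x:[-6,4] y:[8,31/3] z:[8,16] -> miss, prune
  N8 x:[11,14] y:[35/3,38/3] z:[-14,24] -> hit [35/3,38/3] leaf, test {P0(miss), P2(miss)}

Visited [0, 2, 4, 6, 7, 5, 8]. Tests: 7 box, 1 leaf. Nearest: miss.

== RESULT ==
1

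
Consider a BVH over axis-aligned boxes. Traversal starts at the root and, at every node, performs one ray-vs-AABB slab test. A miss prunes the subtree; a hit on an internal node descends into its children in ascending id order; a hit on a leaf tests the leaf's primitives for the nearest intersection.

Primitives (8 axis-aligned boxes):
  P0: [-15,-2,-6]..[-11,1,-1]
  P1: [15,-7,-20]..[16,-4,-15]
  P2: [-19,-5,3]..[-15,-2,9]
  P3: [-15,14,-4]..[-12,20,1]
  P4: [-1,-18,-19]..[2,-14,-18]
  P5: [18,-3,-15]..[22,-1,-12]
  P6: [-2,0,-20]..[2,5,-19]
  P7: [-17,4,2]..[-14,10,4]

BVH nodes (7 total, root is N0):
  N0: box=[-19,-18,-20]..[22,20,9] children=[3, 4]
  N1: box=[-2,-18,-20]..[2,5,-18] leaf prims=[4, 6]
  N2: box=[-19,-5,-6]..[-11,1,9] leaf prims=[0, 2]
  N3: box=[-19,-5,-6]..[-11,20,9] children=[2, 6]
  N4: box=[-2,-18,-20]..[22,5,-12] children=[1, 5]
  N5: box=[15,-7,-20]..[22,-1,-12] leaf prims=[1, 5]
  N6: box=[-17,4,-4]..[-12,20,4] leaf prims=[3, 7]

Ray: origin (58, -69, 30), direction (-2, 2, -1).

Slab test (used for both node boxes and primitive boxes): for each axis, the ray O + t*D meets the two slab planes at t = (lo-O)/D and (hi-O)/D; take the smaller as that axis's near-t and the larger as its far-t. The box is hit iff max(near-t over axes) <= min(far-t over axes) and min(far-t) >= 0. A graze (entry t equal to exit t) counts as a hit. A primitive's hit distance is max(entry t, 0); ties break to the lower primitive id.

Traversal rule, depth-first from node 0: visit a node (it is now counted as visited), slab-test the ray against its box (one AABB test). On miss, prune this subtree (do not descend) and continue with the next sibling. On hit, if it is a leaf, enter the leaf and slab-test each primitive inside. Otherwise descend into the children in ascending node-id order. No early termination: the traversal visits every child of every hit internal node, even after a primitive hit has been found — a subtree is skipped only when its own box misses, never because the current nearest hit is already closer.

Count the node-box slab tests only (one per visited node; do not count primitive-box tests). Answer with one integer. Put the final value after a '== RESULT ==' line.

Trace the traversal:
N0 x:[18,77/2] y:[51/2,89/2] z:[21,50] -> hit [51/2,77/2], descend [3, 4]
  N3 x:[69/2,77/2] y:[32,89/2] z:[21,36] -> hit [69/2,36], descend [2, 6]
    N2 x:[69/2,77/2] y:[32,35] z:[21,36] -> hit [69/2,35] leaf, test {P0@t=69/2, P2(miss)}
    N6 x:[35,75/2] y:[73/2,89/2] z:[26,34] -> miss, prune
  N4 x:[18,30] y:[51/2,37] z:[42,50] -> miss, prune

Visited [0, 3, 2, 6, 4]. Tests: 5 box, 1 leaf. Nearest: P0.

== RESULT ==
5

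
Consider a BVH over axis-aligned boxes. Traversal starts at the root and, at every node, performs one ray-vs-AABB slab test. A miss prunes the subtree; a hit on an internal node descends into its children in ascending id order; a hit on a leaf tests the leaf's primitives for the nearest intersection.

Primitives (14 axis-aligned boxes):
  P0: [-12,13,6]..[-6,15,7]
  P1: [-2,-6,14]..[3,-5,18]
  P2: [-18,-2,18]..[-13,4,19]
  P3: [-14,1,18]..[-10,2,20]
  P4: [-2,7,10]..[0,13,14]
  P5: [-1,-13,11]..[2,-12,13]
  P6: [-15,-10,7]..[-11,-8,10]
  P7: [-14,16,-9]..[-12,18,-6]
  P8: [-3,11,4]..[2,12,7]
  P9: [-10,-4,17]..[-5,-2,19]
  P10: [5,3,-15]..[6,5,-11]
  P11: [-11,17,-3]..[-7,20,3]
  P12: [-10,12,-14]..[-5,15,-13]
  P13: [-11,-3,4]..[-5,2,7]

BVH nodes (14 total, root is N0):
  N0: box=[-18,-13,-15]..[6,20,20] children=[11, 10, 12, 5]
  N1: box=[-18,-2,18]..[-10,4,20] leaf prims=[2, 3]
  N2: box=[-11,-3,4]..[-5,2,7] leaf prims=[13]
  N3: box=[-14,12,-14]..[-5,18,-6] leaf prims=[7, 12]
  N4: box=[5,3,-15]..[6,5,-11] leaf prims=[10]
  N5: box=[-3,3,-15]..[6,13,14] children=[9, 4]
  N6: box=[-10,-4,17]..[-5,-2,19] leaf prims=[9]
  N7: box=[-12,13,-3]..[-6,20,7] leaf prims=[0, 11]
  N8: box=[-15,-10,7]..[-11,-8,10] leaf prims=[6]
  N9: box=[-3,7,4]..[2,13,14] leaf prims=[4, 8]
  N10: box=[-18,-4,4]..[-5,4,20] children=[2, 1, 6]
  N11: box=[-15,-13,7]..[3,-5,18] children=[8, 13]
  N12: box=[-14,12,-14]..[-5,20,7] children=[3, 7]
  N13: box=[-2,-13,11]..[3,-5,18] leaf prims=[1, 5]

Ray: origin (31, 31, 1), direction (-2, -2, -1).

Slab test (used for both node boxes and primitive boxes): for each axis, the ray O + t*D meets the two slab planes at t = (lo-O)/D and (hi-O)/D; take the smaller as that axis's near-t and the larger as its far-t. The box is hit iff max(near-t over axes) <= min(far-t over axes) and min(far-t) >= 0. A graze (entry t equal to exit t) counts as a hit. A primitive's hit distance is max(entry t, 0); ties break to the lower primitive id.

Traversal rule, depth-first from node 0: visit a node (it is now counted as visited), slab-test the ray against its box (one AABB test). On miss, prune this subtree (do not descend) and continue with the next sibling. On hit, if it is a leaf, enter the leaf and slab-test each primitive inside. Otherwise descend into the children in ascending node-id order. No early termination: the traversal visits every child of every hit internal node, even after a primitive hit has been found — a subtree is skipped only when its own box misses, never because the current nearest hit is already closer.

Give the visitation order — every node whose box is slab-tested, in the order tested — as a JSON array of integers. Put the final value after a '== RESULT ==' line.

Walk:
N0 x:[25/2,49/2] y:[11/2,22] z:[-19,16] -> hit [25/2,16], descend [5, 10, 11, 12]
  N5 x:[25/2,17] y:[9,14] z:[-13,16] -> hit [25/2,14], descend [4, 9]
    N4 x:[25/2,13] y:[13,14] z:[12,16] -> hit [13,13] leaf, test {P10@t=13}
    N9 x:[29/2,17] y:[9,12] z:[-13,-3] -> miss, prune
  N10 x:[18,49/2] y:[27/2,35/2] z:[-19,-3] -> miss, prune
  N11 x:[14,23] y:[18,22] z:[-17,-6] -> miss, prune
  N12 x:[18,45/2] y:[11/2,19/2] z:[-6,15] -> miss, prune

order=[0, 5, 4, 9, 10, 11, 12]  |boxes|=7  |leaves|=1  hit=P10

== RESULT ==
[0, 5, 4, 9, 10, 11, 12]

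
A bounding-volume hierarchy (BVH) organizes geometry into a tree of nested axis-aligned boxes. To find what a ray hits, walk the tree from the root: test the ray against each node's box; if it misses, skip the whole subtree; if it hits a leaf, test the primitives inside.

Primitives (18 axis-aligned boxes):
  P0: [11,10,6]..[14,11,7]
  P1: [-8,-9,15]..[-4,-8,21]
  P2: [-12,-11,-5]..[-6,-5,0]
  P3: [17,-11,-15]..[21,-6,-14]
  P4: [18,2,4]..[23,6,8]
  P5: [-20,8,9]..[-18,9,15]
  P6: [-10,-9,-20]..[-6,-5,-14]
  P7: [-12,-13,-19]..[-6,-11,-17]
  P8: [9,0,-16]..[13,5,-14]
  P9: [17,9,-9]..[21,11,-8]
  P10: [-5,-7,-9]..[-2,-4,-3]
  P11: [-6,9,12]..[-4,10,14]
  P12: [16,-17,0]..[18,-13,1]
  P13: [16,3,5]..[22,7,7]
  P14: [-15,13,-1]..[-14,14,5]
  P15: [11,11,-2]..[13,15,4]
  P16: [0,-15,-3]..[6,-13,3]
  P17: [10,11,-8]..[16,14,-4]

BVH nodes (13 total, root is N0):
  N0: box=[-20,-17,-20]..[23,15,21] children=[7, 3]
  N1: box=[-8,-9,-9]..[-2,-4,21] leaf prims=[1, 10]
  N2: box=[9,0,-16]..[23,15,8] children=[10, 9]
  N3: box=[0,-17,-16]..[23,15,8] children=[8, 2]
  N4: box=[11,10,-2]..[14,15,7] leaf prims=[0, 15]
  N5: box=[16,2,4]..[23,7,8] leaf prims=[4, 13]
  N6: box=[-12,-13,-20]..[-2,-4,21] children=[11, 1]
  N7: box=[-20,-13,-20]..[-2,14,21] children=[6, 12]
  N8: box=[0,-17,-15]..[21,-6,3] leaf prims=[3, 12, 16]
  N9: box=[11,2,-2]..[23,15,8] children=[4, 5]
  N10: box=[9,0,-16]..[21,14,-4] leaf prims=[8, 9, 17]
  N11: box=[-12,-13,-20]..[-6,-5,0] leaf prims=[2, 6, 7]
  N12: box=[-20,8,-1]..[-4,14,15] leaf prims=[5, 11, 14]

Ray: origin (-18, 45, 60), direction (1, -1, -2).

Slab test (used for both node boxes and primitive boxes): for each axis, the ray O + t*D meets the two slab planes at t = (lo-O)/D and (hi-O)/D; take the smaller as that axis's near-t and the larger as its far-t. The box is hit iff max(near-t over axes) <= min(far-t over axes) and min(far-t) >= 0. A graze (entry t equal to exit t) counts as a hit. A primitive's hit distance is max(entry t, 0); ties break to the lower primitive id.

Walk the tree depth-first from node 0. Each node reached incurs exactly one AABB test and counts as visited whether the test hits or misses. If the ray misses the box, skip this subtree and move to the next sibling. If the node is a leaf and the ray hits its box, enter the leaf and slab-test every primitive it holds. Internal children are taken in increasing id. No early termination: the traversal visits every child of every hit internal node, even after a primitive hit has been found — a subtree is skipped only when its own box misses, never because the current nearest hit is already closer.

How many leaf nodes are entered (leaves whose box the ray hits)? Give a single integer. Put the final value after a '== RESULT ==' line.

Traverse from the root:
N0 x:[-2,41] y:[30,62] z:[39/2,40] -> hit [30,40], descend [3, 7]
  N3 x:[18,41] y:[30,62] z:[26,38] -> hit [30,38], descend [2, 8]
    N2 x:[27,41] y:[30,45] z:[26,38] -> hit [30,38], descend [9, 10]
      N9 x:[29,41] y:[30,43] z:[26,31] -> hit [30,31], descend [4, 5]
        N4 x:[29,32] y:[30,35] z:[53/2,31] -> hit [30,31] leaf, test {P0(miss), P15@t=30}
        N5 x:[34,41] y:[38,43] z:[26,28] -> miss, prune
      N10 x:[27,39] y:[31,45] z:[32,38] -> hit [32,38] leaf, test {P8(miss), P9(miss), P17@t=32}
    N8 x:[18,39] y:[51,62] z:[57/2,75/2] -> miss, prune
  N7 x:[-2,16] y:[31,58] z:[39/2,40] -> miss, prune

9 AABB tests over nodes [0, 3, 2, 9, 4, 5, 10, 8, 7]; 2 leaves entered; closest P15.

== RESULT ==
2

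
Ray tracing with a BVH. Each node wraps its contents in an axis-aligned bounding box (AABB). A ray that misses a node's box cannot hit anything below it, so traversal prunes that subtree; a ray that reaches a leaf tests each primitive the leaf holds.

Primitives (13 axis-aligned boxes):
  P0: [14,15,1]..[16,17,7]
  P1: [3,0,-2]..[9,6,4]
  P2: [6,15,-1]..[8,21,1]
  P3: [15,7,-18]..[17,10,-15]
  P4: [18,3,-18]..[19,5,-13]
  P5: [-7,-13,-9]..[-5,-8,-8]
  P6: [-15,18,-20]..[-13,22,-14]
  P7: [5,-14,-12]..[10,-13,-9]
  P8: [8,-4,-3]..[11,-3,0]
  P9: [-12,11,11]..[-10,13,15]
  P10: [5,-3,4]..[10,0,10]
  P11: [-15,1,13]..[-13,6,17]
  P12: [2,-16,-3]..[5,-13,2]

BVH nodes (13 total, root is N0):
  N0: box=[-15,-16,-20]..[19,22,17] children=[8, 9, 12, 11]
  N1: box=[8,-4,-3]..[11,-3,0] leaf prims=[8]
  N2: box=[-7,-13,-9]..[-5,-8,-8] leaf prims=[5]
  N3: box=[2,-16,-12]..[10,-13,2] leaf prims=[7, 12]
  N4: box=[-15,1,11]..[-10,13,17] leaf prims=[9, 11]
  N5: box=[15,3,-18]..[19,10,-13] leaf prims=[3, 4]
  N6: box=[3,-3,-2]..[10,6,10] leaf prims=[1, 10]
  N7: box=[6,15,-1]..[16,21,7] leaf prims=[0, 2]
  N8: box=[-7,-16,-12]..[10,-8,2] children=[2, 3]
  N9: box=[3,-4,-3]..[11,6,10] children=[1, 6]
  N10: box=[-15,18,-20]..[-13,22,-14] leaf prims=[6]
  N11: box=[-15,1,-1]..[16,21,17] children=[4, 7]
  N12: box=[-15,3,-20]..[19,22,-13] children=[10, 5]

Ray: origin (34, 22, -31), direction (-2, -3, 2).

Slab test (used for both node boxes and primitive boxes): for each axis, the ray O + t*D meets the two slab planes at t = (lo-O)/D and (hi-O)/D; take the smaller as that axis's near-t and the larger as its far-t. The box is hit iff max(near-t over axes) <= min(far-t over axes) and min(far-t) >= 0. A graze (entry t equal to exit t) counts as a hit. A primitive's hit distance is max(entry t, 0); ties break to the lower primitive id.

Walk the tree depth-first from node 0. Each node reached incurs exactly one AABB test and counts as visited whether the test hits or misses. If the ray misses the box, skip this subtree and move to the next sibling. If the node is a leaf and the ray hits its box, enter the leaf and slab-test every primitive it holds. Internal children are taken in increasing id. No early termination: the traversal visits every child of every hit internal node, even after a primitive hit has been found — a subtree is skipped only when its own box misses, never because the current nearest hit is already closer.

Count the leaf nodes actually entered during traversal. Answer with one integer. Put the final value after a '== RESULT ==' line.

Walk:
N0 x:[15/2,49/2] y:[0,38/3] z:[11/2,24] -> hit [15/2,38/3], descend [8, 9, 11, 12]
  N8 x:[12,41/2] y:[10,38/3] z:[19/2,33/2] -> hit [12,38/3], descend [2, 3]
    N2 x:[39/2,41/2] y:[10,35/3] z:[11,23/2] -> miss, prune
    N3 x:[12,16] y:[35/3,38/3] z:[19/2,33/2] -> hit [12,38/3] leaf, test {P7(miss), P12(miss)}
  N9 x:[23/2,31/2] y:[16/3,26/3] z:[14,41/2] -> miss, prune
  N11 x:[9,49/2] y:[1/3,7] z:[15,24] -> miss, prune
  N12 x:[15/2,49/2] y:[0,19/3] z:[11/2,9] -> miss, prune

7 AABB tests over nodes [0, 8, 2, 3, 9, 11, 12]; 1 leaf entered; closest miss.

== RESULT ==
1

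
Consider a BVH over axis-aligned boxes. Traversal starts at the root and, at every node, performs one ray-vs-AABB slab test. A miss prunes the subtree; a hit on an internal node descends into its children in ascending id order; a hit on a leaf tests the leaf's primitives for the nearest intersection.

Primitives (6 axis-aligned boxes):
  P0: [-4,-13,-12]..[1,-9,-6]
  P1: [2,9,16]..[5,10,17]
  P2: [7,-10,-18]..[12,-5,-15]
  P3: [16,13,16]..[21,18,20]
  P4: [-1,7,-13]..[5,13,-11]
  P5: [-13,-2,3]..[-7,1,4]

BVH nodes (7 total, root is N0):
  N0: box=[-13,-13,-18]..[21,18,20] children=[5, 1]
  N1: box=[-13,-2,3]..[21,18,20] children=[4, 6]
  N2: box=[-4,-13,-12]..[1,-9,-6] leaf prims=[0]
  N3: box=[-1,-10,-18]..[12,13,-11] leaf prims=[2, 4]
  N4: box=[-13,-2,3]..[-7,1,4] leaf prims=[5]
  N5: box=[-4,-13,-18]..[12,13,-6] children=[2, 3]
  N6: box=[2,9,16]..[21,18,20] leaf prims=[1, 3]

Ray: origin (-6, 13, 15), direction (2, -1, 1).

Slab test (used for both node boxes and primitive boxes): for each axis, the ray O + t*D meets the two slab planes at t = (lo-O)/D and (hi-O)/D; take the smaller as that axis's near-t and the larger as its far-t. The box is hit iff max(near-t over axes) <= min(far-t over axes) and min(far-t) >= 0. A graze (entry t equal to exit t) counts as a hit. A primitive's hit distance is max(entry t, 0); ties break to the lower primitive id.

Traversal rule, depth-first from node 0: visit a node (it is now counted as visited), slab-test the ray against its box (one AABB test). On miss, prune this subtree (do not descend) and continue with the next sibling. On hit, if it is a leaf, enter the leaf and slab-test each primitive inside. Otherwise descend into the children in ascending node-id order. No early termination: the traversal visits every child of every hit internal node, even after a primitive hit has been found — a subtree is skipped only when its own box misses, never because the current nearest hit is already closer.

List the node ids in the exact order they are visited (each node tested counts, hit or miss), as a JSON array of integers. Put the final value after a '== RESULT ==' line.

Trace the traversal:
N0 x:[-7/2,27/2] y:[-5,26] z:[-33,5] -> hit [-7/2,5], descend [1, 5]
  N1 x:[-7/2,27/2] y:[-5,15] z:[-12,5] -> hit [-7/2,5], descend [4, 6]
    N4 x:[-7/2,-1/2] y:[12,15] z:[-12,-11] -> miss, prune
    N6 x:[4,27/2] y:[-5,4] z:[1,5] -> hit [4,4] leaf, test {P1(miss), P3(miss)}
  N5 x:[1,9] y:[0,26] z:[-33,-21] -> miss, prune

Visited [0, 1, 4, 6, 5]. Tests: 5 box, 1 leaf. Nearest: miss.

== RESULT ==
[0, 1, 4, 6, 5]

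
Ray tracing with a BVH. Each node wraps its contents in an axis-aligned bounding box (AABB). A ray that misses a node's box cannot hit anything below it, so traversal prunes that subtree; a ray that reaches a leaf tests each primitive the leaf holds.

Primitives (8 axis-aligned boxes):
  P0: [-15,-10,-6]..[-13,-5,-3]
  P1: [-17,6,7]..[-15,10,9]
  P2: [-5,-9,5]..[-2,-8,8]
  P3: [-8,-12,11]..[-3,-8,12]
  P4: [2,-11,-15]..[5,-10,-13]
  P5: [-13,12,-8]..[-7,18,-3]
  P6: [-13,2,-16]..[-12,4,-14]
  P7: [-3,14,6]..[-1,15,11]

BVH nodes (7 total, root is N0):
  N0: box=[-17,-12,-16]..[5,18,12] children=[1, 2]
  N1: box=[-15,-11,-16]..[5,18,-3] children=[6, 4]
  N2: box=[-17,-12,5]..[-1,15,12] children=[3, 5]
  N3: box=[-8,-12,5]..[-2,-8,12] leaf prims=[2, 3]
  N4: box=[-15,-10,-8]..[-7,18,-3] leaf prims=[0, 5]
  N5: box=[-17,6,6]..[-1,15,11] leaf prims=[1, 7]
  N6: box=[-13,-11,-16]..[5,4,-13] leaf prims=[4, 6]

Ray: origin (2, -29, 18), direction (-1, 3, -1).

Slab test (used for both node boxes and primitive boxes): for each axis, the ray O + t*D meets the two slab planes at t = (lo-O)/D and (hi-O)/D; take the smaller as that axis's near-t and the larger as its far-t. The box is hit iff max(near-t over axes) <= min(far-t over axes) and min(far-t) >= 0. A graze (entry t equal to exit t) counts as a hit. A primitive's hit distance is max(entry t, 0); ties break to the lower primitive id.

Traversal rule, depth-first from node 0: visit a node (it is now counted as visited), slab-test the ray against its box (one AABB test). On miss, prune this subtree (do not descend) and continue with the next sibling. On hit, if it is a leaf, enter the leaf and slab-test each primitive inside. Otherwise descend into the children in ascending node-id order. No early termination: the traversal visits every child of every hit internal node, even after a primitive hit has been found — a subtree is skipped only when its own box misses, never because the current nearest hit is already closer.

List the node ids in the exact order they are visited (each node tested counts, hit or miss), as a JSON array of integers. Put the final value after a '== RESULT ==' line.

Trace the traversal:
N0 x:[-3,19] y:[17/3,47/3] z:[6,34] -> hit [6,47/3], descend [1, 2]
  N1 x:[-3,17] y:[6,47/3] z:[21,34] -> miss, prune
  N2 x:[3,19] y:[17/3,44/3] z:[6,13] -> hit [6,13], descend [3, 5]
    N3 x:[4,10] y:[17/3,7] z:[6,13] -> hit [6,7] leaf, test {P2(miss), P3@t=6}
    N5 x:[3,19] y:[35/3,44/3] z:[7,12] -> hit [35/3,12] leaf, test {P1(miss), P7(miss)}

order=[0, 1, 2, 3, 5]  |boxes|=5  |leaves|=2  hit=P3

== RESULT ==
[0, 1, 2, 3, 5]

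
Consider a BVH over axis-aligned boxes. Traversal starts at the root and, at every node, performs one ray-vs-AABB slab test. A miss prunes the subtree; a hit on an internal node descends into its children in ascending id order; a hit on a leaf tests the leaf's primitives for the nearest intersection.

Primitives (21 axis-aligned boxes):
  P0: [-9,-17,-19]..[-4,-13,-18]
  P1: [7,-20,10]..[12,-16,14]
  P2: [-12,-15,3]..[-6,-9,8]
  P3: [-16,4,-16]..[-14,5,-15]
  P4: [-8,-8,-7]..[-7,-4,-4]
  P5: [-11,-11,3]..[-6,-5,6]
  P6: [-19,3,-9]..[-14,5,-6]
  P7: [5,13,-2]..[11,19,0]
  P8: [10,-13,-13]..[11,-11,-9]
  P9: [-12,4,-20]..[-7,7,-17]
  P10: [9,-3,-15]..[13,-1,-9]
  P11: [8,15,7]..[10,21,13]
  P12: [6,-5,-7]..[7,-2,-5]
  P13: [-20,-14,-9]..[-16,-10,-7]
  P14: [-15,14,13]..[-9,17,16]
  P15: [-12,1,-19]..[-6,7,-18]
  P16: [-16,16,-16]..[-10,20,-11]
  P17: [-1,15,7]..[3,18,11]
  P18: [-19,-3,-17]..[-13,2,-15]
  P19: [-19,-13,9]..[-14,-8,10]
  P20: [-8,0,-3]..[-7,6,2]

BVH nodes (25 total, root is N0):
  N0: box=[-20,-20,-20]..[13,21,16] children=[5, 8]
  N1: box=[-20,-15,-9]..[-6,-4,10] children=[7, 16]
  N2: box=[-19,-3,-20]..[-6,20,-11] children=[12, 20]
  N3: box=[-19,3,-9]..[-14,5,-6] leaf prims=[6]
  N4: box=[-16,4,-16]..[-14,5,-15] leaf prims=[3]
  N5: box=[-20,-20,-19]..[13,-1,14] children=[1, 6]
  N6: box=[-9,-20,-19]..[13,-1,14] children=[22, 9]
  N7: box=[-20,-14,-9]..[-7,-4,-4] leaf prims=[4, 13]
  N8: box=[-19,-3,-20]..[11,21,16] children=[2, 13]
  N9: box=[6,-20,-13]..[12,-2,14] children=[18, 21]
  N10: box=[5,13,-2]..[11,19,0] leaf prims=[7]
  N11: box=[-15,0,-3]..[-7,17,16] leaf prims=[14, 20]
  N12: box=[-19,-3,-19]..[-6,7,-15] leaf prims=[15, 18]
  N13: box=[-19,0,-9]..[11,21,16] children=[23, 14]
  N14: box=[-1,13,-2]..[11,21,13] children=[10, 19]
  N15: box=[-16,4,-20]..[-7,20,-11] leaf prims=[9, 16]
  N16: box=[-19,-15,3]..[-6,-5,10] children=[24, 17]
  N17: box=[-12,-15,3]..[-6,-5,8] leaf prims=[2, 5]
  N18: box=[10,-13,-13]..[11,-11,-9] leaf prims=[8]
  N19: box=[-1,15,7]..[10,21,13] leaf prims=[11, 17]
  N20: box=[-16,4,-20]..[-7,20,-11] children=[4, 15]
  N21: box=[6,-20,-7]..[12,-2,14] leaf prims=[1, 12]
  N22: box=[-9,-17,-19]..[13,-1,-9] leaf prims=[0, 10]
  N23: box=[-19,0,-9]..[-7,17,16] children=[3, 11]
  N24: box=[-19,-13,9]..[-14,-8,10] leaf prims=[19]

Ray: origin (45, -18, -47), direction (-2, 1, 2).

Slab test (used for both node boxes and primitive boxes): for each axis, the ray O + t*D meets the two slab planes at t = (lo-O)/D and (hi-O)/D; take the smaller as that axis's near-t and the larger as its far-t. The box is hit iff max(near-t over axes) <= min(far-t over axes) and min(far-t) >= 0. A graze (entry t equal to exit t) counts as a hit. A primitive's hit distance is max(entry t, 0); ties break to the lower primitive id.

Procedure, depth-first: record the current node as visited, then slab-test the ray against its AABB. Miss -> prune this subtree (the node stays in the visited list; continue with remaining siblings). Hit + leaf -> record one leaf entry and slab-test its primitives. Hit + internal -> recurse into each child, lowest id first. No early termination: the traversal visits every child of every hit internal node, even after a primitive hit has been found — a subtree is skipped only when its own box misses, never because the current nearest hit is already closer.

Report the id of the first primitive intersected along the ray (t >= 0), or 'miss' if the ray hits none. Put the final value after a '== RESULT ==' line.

Walk:
N0 x:[16,65/2] y:[-2,39] z:[27/2,63/2] -> hit [16,63/2], descend [5, 8]
  N5 x:[16,65/2] y:[-2,17] z:[14,61/2] -> hit [16,17], descend [1, 6]
    N1 x:[51/2,65/2] y:[3,14] z:[19,57/2] -> miss, prune
    N6 x:[16,27] y:[-2,17] z:[14,61/2] -> hit [16,17], descend [9, 22]
      N9 x:[33/2,39/2] y:[-2,16] z:[17,61/2] -> miss, prune
      N22 x:[16,27] y:[1,17] z:[14,19] -> hit [16,17] leaf, test {P0(miss), P10@t=16}
  N8 x:[17,32] y:[15,39] z:[27/2,63/2] -> hit [17,63/2], descend [2, 13]
    N2 x:[51/2,32] y:[15,38] z:[27/2,18] -> miss, prune
    N13 x:[17,32] y:[18,39] z:[19,63/2] -> hit [19,63/2], descend [14, 23]
      N14 x:[17,23] y:[31,39] z:[45/2,30] -> miss, prune
      N23 x:[26,32] y:[18,35] z:[19,63/2] -> hit [26,63/2], descend [3, 11]
        N3 x:[59/2,32] y:[21,23] z:[19,41/2] -> miss, prune
        N11 x:[26,30] y:[18,35] z:[22,63/2] -> hit [26,30] leaf, test {P14(miss), P20(miss)}

order=[0, 5, 1, 6, 9, 22, 8, 2, 13, 14, 23, 3, 11]  |boxes|=13  |leaves|=2  hit=P10

== RESULT ==
10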